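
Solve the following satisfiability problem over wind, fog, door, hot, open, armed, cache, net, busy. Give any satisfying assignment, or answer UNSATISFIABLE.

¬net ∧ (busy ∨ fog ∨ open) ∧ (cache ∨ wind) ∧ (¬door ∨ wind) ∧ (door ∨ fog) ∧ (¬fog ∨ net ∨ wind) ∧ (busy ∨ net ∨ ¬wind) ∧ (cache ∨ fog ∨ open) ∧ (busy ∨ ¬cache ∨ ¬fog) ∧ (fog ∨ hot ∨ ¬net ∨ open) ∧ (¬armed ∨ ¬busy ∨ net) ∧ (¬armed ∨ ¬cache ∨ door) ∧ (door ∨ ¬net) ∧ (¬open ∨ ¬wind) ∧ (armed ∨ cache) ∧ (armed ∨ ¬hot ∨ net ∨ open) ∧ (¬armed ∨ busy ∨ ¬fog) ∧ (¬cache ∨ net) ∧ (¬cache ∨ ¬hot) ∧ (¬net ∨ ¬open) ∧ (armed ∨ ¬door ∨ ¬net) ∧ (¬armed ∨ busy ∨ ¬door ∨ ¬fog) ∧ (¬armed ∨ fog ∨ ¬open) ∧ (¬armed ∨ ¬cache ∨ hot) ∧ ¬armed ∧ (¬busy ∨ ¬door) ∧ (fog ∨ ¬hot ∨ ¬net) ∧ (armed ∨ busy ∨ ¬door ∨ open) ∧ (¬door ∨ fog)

Case armed = True:
  Clause (¬armed) is falsified — contradiction.
Case armed = False:
  (¬net) forces net = False.
  (armed ∨ cache) forces cache = True.
  Clause (¬cache ∨ net) is falsified — contradiction.
Both cases fail, so the formula is unsatisfiable.

The formula is unsatisfiable.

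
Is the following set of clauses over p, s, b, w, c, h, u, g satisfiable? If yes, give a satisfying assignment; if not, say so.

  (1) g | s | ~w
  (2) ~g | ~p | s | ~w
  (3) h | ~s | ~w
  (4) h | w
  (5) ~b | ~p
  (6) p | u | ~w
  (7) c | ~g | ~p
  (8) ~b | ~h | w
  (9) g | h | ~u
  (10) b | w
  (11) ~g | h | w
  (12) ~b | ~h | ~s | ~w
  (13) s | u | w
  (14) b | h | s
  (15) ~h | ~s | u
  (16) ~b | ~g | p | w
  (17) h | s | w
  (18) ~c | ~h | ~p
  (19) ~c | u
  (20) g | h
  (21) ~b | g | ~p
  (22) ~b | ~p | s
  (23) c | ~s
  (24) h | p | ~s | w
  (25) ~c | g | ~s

Set p = False.
Set s = False.
Set b = True.
Try w = False:
  (h | w) forces h = True.
  clause (~b | ~h | w) is falsified — backtrack.
So w = True.
  then (g | s | ~w) forces g = True.
  then (p | u | ~w) forces u = True.
Set c = False.
Set h = False.
All clauses satisfied.

p = False, s = False, b = True, w = True, c = False, h = False, u = True, g = True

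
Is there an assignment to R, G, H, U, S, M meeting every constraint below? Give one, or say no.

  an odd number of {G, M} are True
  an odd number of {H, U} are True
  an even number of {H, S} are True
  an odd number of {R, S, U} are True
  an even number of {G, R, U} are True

R = False; G = True; H = False; U = True; S = False; M = False

{G, M}: 1 true → odd ✓
{H, U}: 1 true → odd ✓
{H, S}: 0 true → even ✓
{R, S, U}: 1 true → odd ✓
{G, R, U}: 2 true → even ✓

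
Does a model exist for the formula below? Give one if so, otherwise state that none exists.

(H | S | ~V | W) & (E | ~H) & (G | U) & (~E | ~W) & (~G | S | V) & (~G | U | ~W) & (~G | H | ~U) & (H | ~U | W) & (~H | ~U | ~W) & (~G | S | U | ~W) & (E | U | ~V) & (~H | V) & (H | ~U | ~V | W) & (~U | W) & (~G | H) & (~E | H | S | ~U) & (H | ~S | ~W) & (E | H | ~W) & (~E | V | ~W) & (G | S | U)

Try H = False:
  (~G | H) forces G = False.
  (G | U) forces U = True.
  (H | ~U | W) forces W = True.
  (~E | ~W) forces E = False.
  clause (E | H | ~W) is falsified — backtrack.
So H = True.
  then (E | ~H) forces E = True.
  then (~E | ~W) forces W = False.
  then (~H | V) forces V = True.
  then (~U | W) forces U = False.
  then (G | U) forces G = True.
Set S = True.
All clauses satisfied.

H = True, W = False, S = True, V = True, G = True, U = False, E = True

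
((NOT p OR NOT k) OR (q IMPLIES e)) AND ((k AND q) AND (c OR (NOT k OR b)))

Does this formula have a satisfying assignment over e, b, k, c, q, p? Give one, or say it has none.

e = True, b = False, k = True, c = True, q = True, p = True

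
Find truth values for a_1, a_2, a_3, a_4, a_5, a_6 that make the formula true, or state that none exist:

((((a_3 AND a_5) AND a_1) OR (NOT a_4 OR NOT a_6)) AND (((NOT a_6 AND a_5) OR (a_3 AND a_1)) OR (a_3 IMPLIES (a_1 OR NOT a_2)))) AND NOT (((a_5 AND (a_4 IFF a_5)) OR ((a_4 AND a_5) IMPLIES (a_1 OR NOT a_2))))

The conjunct NOT (((a_5 AND (a_4 IFF a_5)) OR ((a_4 AND a_5) IMPLIES (a_1 OR NOT a_2)))) is unsatisfiable on its own:
  a_5 = True: simplifies to NOT ((a_4 OR (a_4 IMPLIES (a_1 OR NOT a_2)))).
    a_4 = True: this becomes NOT ((True OR (a_1 OR NOT a_2))) = False.
    a_4 = False: this becomes NOT ((False OR True)) = False.
  a_5 = False: this becomes NOT ((False OR True)) = False.
So the whole conjunction is unsatisfiable.

Unsatisfiable — no assignment works.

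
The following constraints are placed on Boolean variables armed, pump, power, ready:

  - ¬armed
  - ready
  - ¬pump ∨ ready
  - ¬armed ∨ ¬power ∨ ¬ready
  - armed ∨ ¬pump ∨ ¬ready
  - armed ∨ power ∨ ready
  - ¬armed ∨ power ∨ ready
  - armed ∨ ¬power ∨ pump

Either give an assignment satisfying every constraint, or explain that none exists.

Unit clause (¬armed) forces armed = False.
Unit clause (ready) forces ready = True.
In (armed ∨ ¬pump ∨ ¬ready) only ¬pump is left, so pump = False.
In (armed ∨ ¬power ∨ pump) only ¬power is left, so power = False.
All clauses satisfied.

armed = False, pump = False, power = False, ready = True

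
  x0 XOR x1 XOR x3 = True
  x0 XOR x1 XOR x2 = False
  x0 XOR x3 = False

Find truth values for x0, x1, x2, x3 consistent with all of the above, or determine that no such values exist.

x0 = True, x1 = True, x2 = False, x3 = True

x0 XOR x1 XOR x3 = T XOR T XOR T = True ✓
x0 XOR x1 XOR x2 = T XOR T XOR F = False ✓
x0 XOR x3 = T XOR T = False ✓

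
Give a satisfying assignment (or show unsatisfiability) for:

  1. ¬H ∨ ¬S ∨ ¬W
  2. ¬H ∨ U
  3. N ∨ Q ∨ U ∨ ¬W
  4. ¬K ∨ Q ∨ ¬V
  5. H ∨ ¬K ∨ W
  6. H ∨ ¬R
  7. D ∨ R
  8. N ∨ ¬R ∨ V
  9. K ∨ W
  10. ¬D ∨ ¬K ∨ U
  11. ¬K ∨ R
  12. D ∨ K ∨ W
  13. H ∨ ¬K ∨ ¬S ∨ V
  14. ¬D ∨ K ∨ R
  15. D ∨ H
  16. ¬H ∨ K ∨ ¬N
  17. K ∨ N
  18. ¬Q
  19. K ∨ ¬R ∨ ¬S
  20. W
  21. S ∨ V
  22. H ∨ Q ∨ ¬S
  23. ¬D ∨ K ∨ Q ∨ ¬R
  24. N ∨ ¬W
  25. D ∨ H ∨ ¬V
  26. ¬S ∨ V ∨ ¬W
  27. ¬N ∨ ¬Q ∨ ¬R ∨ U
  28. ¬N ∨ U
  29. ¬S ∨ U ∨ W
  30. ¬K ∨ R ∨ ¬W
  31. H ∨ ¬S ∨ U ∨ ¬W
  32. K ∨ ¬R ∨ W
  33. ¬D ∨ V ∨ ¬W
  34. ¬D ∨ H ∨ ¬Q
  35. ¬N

No satisfying assignment exists.

Case W = True:
  (¬Q) forces Q = False.
  (N ∨ ¬W) forces N = True.
  Clause (¬N) is falsified — contradiction.
Case W = False:
  Clause (W) is falsified — contradiction.
Both cases fail, so the formula is unsatisfiable.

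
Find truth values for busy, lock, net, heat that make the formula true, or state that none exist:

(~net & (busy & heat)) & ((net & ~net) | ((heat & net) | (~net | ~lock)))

busy = True, lock = True, net = False, heat = True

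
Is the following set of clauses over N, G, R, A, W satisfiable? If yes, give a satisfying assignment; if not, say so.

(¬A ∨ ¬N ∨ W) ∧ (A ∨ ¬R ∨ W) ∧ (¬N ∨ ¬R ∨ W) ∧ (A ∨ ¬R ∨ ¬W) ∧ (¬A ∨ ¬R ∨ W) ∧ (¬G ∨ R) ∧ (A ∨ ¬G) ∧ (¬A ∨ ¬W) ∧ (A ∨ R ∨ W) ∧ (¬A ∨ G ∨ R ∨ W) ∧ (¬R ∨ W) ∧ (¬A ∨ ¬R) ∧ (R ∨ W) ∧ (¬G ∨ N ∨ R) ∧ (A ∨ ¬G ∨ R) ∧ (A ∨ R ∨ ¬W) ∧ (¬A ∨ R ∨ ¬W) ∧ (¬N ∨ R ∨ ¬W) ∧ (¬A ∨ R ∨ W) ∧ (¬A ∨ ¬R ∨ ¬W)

UNSATISFIABLE

Case W = True:
  (¬A ∨ ¬W) forces A = False.
  (A ∨ ¬R ∨ ¬W) forces R = False.
  Clause (A ∨ R ∨ ¬W) is falsified — contradiction.
Case W = False:
  (¬R ∨ W) forces R = False.
  Clause (R ∨ W) is falsified — contradiction.
Both cases fail, so the formula is unsatisfiable.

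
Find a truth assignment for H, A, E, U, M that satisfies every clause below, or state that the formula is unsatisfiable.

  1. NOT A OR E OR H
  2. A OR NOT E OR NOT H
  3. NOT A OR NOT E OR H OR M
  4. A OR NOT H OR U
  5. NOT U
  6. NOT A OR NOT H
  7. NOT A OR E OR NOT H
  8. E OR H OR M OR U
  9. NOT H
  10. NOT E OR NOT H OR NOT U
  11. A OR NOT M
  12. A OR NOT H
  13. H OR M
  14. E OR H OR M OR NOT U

H = False, A = True, E = True, U = False, M = True

Unit clause (NOT U) forces U = False.
Unit clause (NOT H) forces H = False.
In (H OR M) only M is left, so M = True.
In (A OR NOT M) only A is left, so A = True.
In (NOT A OR E OR H) only E is left, so E = True.
All clauses satisfied.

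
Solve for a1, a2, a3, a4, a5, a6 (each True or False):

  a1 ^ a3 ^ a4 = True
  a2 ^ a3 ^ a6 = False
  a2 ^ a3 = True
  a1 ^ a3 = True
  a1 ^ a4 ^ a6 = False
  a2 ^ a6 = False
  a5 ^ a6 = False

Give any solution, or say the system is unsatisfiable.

a1=T, a2=T, a3=F, a4=F, a5=T, a6=T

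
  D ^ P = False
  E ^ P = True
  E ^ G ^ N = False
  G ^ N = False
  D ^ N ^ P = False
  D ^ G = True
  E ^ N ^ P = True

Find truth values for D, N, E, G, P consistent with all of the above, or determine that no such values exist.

D = True, N = False, E = False, G = False, P = True

D ^ P = T ^ T = False ✓
E ^ P = F ^ T = True ✓
E ^ G ^ N = F ^ F ^ F = False ✓
G ^ N = F ^ F = False ✓
D ^ N ^ P = T ^ F ^ T = False ✓
D ^ G = T ^ F = True ✓
E ^ N ^ P = F ^ F ^ T = True ✓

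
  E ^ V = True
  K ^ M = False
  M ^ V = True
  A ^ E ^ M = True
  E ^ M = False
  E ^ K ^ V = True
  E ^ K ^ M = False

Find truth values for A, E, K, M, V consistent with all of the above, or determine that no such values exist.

A = True, E = False, K = False, M = False, V = True

E ^ V = F ^ T = True ✓
K ^ M = F ^ F = False ✓
M ^ V = F ^ T = True ✓
A ^ E ^ M = T ^ F ^ F = True ✓
E ^ M = F ^ F = False ✓
E ^ K ^ V = F ^ F ^ T = True ✓
E ^ K ^ M = F ^ F ^ F = False ✓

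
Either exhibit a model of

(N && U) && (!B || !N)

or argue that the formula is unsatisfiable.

U = True; N = True; B = False

  N && U = True
  !B || !N = True
    !B = True
    !N = False
Both conjuncts True, so the formula holds.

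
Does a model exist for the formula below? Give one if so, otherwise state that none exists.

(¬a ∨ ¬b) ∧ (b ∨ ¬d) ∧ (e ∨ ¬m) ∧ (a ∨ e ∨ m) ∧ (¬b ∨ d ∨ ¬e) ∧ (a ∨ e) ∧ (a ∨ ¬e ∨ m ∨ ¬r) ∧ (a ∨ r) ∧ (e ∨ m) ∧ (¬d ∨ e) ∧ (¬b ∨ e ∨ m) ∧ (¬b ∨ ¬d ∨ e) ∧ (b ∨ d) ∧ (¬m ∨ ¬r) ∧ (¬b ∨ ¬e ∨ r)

No satisfying assignment exists.

Case a = True:
  (¬a ∨ ¬b) forces b = False.
  (b ∨ ¬d) forces d = False.
  Clause (b ∨ d) is falsified — contradiction.
Case a = False:
  (a ∨ e) forces e = True.
  (a ∨ r) forces r = True.
  (a ∨ ¬e ∨ m ∨ ¬r) forces m = True.
  Clause (¬m ∨ ¬r) is falsified — contradiction.
Both cases fail, so the formula is unsatisfiable.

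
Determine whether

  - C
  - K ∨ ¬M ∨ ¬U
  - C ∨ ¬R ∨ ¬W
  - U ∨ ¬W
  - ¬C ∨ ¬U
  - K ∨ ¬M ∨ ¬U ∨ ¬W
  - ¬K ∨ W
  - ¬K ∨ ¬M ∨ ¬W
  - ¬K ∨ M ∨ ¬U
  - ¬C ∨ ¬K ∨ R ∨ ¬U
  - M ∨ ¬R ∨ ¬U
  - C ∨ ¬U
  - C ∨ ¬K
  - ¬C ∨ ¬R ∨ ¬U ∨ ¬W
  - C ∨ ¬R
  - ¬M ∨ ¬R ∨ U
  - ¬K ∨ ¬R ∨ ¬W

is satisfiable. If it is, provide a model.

Unit clause (C) forces C = True.
In (¬C ∨ ¬U) only ¬U is left, so U = False.
In (U ∨ ¬W) only ¬W is left, so W = False.
In (¬K ∨ W) only ¬K is left, so K = False.
Set M = False.
Set R = True.
All clauses satisfied.

W: False, M: False, C: True, R: True, U: False, K: False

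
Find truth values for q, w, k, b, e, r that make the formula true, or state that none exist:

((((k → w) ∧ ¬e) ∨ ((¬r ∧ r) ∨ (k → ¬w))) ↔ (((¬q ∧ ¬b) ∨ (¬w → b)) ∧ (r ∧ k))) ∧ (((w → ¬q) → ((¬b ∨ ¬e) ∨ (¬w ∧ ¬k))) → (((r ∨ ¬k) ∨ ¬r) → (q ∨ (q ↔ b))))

q=T, w=T, k=T, b=T, e=T, r=F

  (((k → w) ∧ ¬e) ∨ ((¬r ∧ r) ∨ (k → ¬w))) ↔ (((¬q ∧ ¬b) ∨ (¬w → b)) ∧ (r ∧ k)) = True
    ((k → w) ∧ ¬e) ∨ ((¬r ∧ r) ∨ (k → ¬w)) = False
      (k → w) ∧ ¬e = False
        k → w = True
        ¬e = False
      (¬r ∧ r) ∨ (k → ¬w) = False
        ¬r ∧ r = False
          ¬r = True
        k → ¬w = False
          ¬w = False
    ((¬q ∧ ¬b) ∨ (¬w → b)) ∧ (r ∧ k) = False
      (¬q ∧ ¬b) ∨ (¬w → b) = True
        ¬q ∧ ¬b = False
          ¬q = False
          ¬b = False
        ¬w → b = True
          ¬w = False
      r ∧ k = False
  ((w → ¬q) → ((¬b ∨ ¬e) ∨ (¬w ∧ ¬k))) → (((r ∨ ¬k) ∨ ¬r) → (q ∨ (q ↔ b))) = True
    (w → ¬q) → ((¬b ∨ ¬e) ∨ (¬w ∧ ¬k)) = True
      w → ¬q = False
        ¬q = False
      (¬b ∨ ¬e) ∨ (¬w ∧ ¬k) = False
        ¬b ∨ ¬e = False
          ¬b = False
          ¬e = False
        ¬w ∧ ¬k = False
          ¬w = False
          ¬k = False
    ((r ∨ ¬k) ∨ ¬r) → (q ∨ (q ↔ b)) = True
      (r ∨ ¬k) ∨ ¬r = True
        r ∨ ¬k = False
          ¬k = False
        ¬r = True
      q ∨ (q ↔ b) = True
        q ↔ b = True
Both conjuncts True, so the formula holds.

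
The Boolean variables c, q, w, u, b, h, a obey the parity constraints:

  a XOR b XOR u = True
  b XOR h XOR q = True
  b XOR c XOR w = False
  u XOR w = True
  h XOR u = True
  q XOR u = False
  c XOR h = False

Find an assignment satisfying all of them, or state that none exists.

c = False, q = True, w = False, u = True, b = False, h = False, a = False

a XOR b XOR u = F XOR F XOR T = True ✓
b XOR h XOR q = F XOR F XOR T = True ✓
b XOR c XOR w = F XOR F XOR F = False ✓
u XOR w = T XOR F = True ✓
h XOR u = F XOR T = True ✓
q XOR u = T XOR T = False ✓
c XOR h = F XOR F = False ✓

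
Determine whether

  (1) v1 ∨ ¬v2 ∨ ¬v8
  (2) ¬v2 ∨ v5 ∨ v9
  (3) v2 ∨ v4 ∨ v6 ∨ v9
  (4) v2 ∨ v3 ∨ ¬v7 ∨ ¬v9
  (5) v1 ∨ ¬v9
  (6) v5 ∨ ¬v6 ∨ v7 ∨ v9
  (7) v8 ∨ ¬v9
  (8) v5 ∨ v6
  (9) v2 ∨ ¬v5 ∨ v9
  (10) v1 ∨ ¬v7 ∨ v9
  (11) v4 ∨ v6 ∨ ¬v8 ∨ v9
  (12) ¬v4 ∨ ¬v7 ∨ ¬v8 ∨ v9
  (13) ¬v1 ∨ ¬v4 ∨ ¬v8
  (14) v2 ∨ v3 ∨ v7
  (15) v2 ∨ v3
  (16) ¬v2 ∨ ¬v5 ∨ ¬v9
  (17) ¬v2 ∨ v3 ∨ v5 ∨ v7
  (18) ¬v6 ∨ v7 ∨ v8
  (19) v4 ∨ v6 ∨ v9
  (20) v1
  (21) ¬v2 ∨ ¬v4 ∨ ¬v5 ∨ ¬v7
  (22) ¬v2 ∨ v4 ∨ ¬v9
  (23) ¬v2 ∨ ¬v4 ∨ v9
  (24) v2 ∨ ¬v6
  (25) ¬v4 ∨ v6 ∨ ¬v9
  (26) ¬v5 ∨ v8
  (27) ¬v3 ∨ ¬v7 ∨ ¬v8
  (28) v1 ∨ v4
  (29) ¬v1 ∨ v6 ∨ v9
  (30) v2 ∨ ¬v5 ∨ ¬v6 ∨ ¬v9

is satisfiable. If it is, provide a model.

v1=T, v2=F, v3=T, v4=F, v5=T, v6=F, v7=F, v8=T, v9=T

Unit clause (v1) forces v1 = True.
Set v2 = False.
  then (v2 ∨ v3) forces v3 = True.
  then (v2 ∨ ¬v6) forces v6 = False.
  then (¬v1 ∨ v6 ∨ v9) forces v9 = True.
  then (v8 ∨ ¬v9) forces v8 = True.
  then (v5 ∨ v6) forces v5 = True.
  then (¬v1 ∨ ¬v4 ∨ ¬v8) forces v4 = False.
  then (¬v3 ∨ ¬v7 ∨ ¬v8) forces v7 = False.
All clauses satisfied.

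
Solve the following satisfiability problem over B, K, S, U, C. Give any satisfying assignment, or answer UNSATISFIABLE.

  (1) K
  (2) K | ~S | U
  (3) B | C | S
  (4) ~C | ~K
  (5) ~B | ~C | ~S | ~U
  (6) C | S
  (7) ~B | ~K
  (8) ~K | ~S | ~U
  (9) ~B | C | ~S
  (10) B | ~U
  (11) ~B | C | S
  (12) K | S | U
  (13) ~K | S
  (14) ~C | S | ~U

Unit clause (K) forces K = True.
In (~C | ~K) only ~C is left, so C = False.
In (C | S) only S is left, so S = True.
In (~B | ~K) only ~B is left, so B = False.
In (~K | ~S | ~U) only ~U is left, so U = False.
All clauses satisfied.

B = False, K = True, S = True, U = False, C = False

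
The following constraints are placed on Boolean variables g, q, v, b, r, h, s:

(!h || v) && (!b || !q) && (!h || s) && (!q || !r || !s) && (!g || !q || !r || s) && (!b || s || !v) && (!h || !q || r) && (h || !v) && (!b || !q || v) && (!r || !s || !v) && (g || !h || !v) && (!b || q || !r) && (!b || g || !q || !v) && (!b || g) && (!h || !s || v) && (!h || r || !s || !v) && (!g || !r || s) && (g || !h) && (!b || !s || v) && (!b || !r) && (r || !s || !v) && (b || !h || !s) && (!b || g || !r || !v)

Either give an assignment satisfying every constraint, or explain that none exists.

g: False, q: True, v: False, b: False, r: True, h: False, s: False

Set g = False.
  then (!b || g) forces b = False.
  then (g || !h) forces h = False.
  then (h || !v) forces v = False.
Set q = True.
Set r = True.
  then (!q || !r || !s) forces s = False.
All clauses satisfied.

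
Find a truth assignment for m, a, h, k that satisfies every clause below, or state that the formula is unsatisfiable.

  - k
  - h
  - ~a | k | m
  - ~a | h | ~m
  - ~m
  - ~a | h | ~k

Unit clause (k) forces k = True.
Unit clause (h) forces h = True.
Unit clause (~m) forces m = False.
Set a = True.
All clauses satisfied.

m = False; a = True; h = True; k = True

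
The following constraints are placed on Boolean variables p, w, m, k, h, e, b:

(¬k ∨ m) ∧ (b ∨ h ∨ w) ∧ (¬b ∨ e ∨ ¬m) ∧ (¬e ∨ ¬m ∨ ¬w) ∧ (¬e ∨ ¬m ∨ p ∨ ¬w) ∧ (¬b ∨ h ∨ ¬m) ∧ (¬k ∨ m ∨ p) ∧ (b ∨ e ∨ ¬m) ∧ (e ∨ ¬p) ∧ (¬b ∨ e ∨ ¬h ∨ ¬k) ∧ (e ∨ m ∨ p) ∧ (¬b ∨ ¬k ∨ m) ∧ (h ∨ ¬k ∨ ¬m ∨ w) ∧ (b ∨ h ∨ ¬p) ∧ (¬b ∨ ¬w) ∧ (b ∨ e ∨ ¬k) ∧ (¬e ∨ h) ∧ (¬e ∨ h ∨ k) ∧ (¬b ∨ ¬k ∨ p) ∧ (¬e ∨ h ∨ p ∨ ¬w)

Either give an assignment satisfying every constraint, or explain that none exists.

p=F, w=F, m=T, k=T, h=T, e=T, b=F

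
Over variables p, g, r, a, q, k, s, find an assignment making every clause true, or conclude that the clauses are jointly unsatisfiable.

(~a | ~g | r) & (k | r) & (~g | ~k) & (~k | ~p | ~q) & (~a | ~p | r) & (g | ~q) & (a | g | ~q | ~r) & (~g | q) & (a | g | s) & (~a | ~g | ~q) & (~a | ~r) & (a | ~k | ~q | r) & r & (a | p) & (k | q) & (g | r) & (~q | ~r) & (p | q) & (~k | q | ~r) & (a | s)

The formula is unsatisfiable.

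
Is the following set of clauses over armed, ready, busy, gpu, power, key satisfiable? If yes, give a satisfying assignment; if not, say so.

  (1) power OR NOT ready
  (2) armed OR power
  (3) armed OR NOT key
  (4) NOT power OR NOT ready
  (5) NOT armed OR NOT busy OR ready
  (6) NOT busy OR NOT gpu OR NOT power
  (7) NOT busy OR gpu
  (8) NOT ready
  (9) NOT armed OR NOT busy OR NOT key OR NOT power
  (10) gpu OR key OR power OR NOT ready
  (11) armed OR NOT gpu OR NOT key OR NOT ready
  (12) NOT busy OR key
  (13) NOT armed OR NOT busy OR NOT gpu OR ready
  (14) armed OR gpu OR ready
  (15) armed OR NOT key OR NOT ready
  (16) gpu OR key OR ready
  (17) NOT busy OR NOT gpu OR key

Unit clause (NOT ready) forces ready = False.
Set armed = True.
  then (NOT armed OR NOT busy OR ready) forces busy = False.
Set gpu = True.
Set power = False.
Set key = False.
All clauses satisfied.

armed=T; ready=F; busy=F; gpu=T; power=F; key=F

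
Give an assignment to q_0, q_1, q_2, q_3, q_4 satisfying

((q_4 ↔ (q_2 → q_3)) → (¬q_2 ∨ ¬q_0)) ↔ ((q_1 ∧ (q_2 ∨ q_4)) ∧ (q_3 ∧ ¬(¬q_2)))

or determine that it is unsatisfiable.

q_0 = False, q_1 = True, q_2 = True, q_3 = True, q_4 = True

  ((q_4 ↔ (q_2 → q_3)) → (¬q_2 ∨ ¬q_0)) ↔ ((q_1 ∧ (q_2 ∨ q_4)) ∧ (q_3 ∧ ¬(¬q_2))) = True
    (q_4 ↔ (q_2 → q_3)) → (¬q_2 ∨ ¬q_0) = True
      q_4 ↔ (q_2 → q_3) = True
        q_2 → q_3 = True
      ¬q_2 ∨ ¬q_0 = True
        ¬q_2 = False
        ¬q_0 = True
    (q_1 ∧ (q_2 ∨ q_4)) ∧ (q_3 ∧ ¬(¬q_2)) = True
      q_1 ∧ (q_2 ∨ q_4) = True
        q_2 ∨ q_4 = True
      q_3 ∧ ¬(¬q_2) = True
        ¬(¬q_2) = True
          ¬q_2 = False
The formula evaluates to True.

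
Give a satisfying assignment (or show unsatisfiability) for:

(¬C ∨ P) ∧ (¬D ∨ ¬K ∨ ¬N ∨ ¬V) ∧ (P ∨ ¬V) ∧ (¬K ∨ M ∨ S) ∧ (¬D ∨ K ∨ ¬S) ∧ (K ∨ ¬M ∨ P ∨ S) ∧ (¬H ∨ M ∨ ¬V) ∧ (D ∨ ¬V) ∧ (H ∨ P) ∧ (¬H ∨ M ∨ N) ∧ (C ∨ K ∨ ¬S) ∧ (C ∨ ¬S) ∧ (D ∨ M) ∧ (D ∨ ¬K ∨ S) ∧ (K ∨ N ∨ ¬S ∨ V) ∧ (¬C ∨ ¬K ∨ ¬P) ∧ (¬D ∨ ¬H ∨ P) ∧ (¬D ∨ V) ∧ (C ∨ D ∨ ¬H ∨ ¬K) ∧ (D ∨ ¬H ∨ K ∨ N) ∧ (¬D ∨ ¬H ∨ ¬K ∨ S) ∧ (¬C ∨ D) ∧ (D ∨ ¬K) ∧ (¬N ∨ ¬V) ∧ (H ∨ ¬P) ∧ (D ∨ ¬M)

S: False, P: True, M: True, D: True, V: True, K: False, H: True, C: True, N: False

Try S = True:
  (C ∨ ¬S) forces C = True.
  (¬C ∨ P) forces P = True.
  (¬C ∨ ¬K ∨ ¬P) forces K = False.
  (¬D ∨ K ∨ ¬S) forces D = False.
  clause (¬C ∨ D) is falsified — backtrack.
So S = False.
Set P = True.
  then (H ∨ ¬P) forces H = True.
Set M = True.
  then (D ∨ ¬M) forces D = True.
  then (¬D ∨ V) forces V = True.
  then (¬D ∨ ¬H ∨ ¬K ∨ S) forces K = False.
  then (¬N ∨ ¬V) forces N = False.
Set C = True.
All clauses satisfied.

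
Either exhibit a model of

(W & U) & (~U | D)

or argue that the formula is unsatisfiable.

W = True, U = True, D = True

  W & U = True
  ~U | D = True
    ~U = False
Both conjuncts True, so the formula holds.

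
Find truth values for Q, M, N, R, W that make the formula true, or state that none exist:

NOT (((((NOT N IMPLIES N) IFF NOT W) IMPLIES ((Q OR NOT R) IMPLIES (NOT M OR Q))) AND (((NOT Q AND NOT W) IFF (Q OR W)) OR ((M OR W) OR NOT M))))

Q=F, M=T, N=F, R=F, W=T

  NOT (((((NOT N IMPLIES N) IFF NOT W) IMPLIES ((Q OR NOT R) IMPLIES (NOT M OR Q))) AND (((NOT Q AND NOT W) IFF (Q OR W)) OR ((M OR W) OR NOT M)))) = True
    (((NOT N IMPLIES N) IFF NOT W) IMPLIES ((Q OR NOT R) IMPLIES (NOT M OR Q))) AND (((NOT Q AND NOT W) IFF (Q OR W)) OR ((M OR W) OR NOT M)) = False
      ((NOT N IMPLIES N) IFF NOT W) IMPLIES ((Q OR NOT R) IMPLIES (NOT M OR Q)) = False
        (NOT N IMPLIES N) IFF NOT W = True
          NOT N IMPLIES N = False
            NOT N = True
          NOT W = False
        (Q OR NOT R) IMPLIES (NOT M OR Q) = False
          Q OR NOT R = True
            NOT R = True
          NOT M OR Q = False
            NOT M = False
      ((NOT Q AND NOT W) IFF (Q OR W)) OR ((M OR W) OR NOT M) = True
        (NOT Q AND NOT W) IFF (Q OR W) = False
          NOT Q AND NOT W = False
            NOT Q = True
            NOT W = False
          Q OR W = True
        (M OR W) OR NOT M = True
          M OR W = True
          NOT M = False
The formula evaluates to True.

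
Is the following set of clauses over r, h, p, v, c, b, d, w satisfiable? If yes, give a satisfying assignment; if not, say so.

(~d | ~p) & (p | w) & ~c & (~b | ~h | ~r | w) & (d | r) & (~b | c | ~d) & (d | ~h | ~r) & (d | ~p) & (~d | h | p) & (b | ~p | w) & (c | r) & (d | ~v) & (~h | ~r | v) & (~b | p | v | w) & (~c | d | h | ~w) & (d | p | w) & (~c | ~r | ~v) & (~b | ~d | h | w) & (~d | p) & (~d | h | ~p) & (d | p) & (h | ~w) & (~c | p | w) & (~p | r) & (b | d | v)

Case p = True:
  (~d | ~p) forces d = False.
  Clause (d | ~p) is falsified — contradiction.
Case p = False:
  (p | w) forces w = True.
  (~c) forces c = False.
  (c | r) forces r = True.
  (~d | p) forces d = False.
  Clause (d | p) is falsified — contradiction.
Both cases fail, so the formula is unsatisfiable.

The formula is unsatisfiable.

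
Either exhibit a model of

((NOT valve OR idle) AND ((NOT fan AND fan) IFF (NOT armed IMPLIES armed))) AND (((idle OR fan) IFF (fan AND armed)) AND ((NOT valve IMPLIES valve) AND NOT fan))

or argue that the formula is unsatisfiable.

Unsatisfiable — no assignment works.

Case fan = True: the conjunct NOT fan is False.
Case fan = False: the formula simplifies to ((NOT valve OR idle) AND NOT ((NOT armed IMPLIES armed))) AND (NOT idle AND (NOT valve IMPLIES valve)).
  valve = True: simplifies to (idle AND NOT ((NOT armed IMPLIES armed))) AND NOT idle.
    idle = True: the conjunct NOT idle is False.
    idle = False: the conjunct idle is False.
  valve = False: the conjunct NOT valve IMPLIES valve becomes NOT False IMPLIES False = False.
Both cases fail — unsatisfiable.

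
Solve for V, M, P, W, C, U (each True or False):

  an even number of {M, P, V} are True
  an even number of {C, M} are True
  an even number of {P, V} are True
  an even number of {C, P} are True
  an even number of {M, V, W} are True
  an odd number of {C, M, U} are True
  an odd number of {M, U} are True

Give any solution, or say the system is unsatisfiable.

V=F; M=F; P=F; W=F; C=F; U=T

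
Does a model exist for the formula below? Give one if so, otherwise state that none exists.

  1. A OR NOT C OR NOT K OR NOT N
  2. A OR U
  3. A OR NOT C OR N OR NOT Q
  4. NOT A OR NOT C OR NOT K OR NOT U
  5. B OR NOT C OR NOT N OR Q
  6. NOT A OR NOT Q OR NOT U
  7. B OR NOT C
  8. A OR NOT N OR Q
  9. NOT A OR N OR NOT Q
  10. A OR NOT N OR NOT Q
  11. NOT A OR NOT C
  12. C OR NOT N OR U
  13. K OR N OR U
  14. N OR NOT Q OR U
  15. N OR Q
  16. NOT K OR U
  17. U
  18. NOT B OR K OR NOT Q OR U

N=F, Q=T, B=T, K=F, C=F, U=T, A=F

Unit clause (U) forces U = True.
Set N = False.
  then (N OR Q) forces Q = True.
  then (NOT A OR NOT Q OR NOT U) forces A = False.
  then (A OR NOT C OR N OR NOT Q) forces C = False.
Set B = True.
Set K = False.
All clauses satisfied.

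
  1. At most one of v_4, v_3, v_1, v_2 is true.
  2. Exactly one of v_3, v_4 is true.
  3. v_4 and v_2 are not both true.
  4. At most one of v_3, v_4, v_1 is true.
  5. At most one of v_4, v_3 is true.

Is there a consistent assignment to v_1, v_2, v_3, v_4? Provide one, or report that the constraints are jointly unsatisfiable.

v_1: False, v_2: False, v_3: True, v_4: False

  (1) {v_4, v_3, v_1, v_2}: 1 true — at most one ✓
  (2) {v_3, v_4}: 1 true — exactly one ✓
  (3) v_4=F, v_2=F — not both ✓
  (4) {v_3, v_4, v_1}: 1 true — at most one ✓
  (5) {v_4, v_3}: 1 true — at most one ✓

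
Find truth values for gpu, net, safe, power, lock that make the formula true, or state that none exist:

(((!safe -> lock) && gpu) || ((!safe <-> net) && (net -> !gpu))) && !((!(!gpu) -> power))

gpu = True; net = True; safe = True; power = False; lock = True

  ((!safe -> lock) && gpu) || ((!safe <-> net) && (net -> !gpu)) = True
    (!safe -> lock) && gpu = True
      !safe -> lock = True
        !safe = False
    (!safe <-> net) && (net -> !gpu) = False
      !safe <-> net = False
        !safe = False
      net -> !gpu = False
        !gpu = False
  !((!(!gpu) -> power)) = True
    !(!gpu) -> power = False
      !(!gpu) = True
        !gpu = False
Both conjuncts True, so the formula holds.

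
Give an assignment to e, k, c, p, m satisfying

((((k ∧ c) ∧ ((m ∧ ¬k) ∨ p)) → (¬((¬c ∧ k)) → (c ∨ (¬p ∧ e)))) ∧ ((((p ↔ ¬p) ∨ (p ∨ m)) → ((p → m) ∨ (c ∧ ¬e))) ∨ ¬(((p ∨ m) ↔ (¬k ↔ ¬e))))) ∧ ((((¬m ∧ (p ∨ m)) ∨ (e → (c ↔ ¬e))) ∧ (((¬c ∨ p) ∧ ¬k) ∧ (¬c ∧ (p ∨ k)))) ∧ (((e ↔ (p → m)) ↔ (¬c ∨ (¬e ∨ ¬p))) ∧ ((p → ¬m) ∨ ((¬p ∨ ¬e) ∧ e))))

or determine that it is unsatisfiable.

Case c = True: the conjunct ¬c is False.
Case c = False: the formula simplifies to ((((p ↔ ¬p) ∨ (p ∨ m)) → (p → m)) ∨ ¬(((p ∨ m) ↔ (¬k ↔ ¬e)))) ∧ ((((¬m ∧ (p ∨ m)) ∨ (e → e)) ∧ (¬k ∧ (p ∨ k))) ∧ ((e ↔ (p → m)) ∧ ((p → ¬m) ∨ ((¬p ∨ ¬e) ∧ e)))).
  p = True: simplifies to (m ∨ ¬((¬k ↔ ¬e))) ∧ (((¬m ∨ (e → e)) ∧ ¬k) ∧ ((e ↔ m) ∧ (¬m ∨ (¬e ∧ e)))).
    k = True: the conjunct ¬k is False.
    k = False: simplifies to (m ∨ ¬(¬e)) ∧ ((¬m ∨ (e → e)) ∧ ((e ↔ m) ∧ (¬m ∨ (¬e ∧ e)))).
      e = True: simplifies to m ∧ ¬m.
        m = True: the conjunct ¬m is False.
        m = False: the conjunct m is False.
      e = False: simplifies to m ∧ (¬m ∧ ¬m).
        m = True: the conjunct ¬m is False.
        m = False: the conjunct m is False.
  p = False: simplifies to (((¬m ∧ m) ∨ (e → e)) ∧ (¬k ∧ k)) ∧ e.
    k = True: the conjunct ¬k is False.
    k = False: the conjunct k is False.
Both cases fail — unsatisfiable.

No satisfying assignment exists.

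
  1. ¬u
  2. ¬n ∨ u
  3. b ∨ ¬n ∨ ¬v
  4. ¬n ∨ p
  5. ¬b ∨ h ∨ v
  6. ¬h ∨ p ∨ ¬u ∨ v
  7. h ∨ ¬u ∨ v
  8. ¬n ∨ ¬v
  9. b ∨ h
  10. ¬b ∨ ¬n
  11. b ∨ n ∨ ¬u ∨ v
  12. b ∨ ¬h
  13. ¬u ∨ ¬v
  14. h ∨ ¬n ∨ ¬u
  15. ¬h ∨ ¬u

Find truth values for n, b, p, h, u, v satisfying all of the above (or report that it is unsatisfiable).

n = False, b = True, p = True, h = True, u = False, v = True

Unit clause (¬u) forces u = False.
In (¬n ∨ u) only ¬n is left, so n = False.
Set b = True.
Set p = True.
Set h = True.
Set v = True.
All clauses satisfied.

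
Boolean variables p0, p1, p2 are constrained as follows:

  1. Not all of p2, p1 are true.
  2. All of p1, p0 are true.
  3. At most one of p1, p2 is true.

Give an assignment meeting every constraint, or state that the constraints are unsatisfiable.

p0 = True, p1 = True, p2 = False

  (1) {p2, p1}: 1/2 true — not all ✓
  (2) {p1, p0}: all 2 true ✓
  (3) {p1, p2}: 1 true — at most one ✓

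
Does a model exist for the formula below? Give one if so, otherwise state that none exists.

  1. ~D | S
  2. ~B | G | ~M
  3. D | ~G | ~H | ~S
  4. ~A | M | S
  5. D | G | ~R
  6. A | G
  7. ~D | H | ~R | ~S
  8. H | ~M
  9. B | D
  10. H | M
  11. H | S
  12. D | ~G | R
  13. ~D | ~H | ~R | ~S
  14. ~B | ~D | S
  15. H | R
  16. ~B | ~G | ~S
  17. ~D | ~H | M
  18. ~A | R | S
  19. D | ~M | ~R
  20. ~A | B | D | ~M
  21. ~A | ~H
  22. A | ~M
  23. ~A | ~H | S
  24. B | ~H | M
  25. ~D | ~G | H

Set D = False.
  then (B | D) forces B = True.
Set G = True.
  then (D | ~G | R) forces R = True.
  then (~B | ~G | ~S) forces S = False.
  then (D | ~M | ~R) forces M = False.
  then (~A | M | S) forces A = False.
  then (H | M) forces H = True.
All clauses satisfied.

D=F; B=T; G=T; A=F; S=F; R=T; M=F; H=T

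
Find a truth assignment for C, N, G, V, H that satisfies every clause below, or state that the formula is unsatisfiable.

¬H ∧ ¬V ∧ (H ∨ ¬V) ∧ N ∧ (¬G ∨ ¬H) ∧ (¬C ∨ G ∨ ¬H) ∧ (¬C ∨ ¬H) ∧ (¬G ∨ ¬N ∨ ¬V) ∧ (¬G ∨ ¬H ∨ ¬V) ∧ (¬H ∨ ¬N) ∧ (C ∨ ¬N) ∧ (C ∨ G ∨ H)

Unit clause (¬H) forces H = False.
Unit clause (¬V) forces V = False.
Unit clause (N) forces N = True.
In (C ∨ ¬N) only C is left, so C = True.
Set G = False.
All clauses satisfied.

C = True, N = True, G = False, V = False, H = False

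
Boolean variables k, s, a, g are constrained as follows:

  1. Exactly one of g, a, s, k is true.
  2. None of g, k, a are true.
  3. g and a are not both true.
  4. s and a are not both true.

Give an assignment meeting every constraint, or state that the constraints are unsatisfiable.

k: False, s: True, a: False, g: False

  (1) {g, a, s, k}: 1 true — exactly one ✓
  (2) {g, k, a}: 0 true — none ✓
  (3) g=F, a=F — not both ✓
  (4) s=T, a=F — not both ✓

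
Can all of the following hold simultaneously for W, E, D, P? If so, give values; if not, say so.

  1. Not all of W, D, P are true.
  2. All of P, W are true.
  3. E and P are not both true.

W=T; E=F; D=F; P=T

  (1) {W, D, P}: 2/3 true — not all ✓
  (2) {P, W}: all 2 true ✓
  (3) E=F, P=T — not both ✓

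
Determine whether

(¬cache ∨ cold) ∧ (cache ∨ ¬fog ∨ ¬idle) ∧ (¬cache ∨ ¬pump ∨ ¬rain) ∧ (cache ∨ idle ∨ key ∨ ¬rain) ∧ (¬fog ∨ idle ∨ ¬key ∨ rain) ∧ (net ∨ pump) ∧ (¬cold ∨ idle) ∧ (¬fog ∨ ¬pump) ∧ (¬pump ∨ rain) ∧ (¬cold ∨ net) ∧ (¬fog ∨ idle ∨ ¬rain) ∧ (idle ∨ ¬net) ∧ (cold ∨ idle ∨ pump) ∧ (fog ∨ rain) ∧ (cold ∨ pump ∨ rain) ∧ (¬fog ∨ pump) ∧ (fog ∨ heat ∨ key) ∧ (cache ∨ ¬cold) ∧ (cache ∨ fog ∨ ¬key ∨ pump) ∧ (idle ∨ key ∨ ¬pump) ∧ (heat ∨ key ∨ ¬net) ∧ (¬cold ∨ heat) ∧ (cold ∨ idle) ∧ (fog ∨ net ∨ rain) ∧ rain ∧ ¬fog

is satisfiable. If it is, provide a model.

Unit clause (rain) forces rain = True.
Unit clause (¬fog) forces fog = False.
Set key = True.
Set heat = False.
  then (¬cold ∨ heat) forces cold = False.
  then (cold ∨ idle) forces idle = True.
  then (¬cache ∨ cold) forces cache = False.
  then (cache ∨ fog ∨ ¬key ∨ pump) forces pump = True.
Set net = False.
All clauses satisfied.

key=T, fog=F, heat=F, idle=T, rain=T, pump=T, net=F, cache=F, cold=F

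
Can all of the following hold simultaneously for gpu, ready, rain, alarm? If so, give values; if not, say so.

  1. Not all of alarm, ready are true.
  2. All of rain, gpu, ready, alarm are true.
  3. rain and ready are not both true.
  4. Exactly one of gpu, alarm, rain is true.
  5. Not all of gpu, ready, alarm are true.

Case rain = True:
  (2) forces gpu = True.
  Constraint (4) is violated (gpu=T, rain=T) — contradiction.
Case rain = False:
  Constraint (2) is violated (rain=F) — contradiction.
Both cases fail — unsatisfiable.

No satisfying assignment exists.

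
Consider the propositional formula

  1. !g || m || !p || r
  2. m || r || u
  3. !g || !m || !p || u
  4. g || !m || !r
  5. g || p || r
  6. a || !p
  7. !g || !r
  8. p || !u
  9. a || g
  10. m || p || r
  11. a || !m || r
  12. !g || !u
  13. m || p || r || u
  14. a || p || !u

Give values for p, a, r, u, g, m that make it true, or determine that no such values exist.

Set p = True.
  then (a || !p) forces a = True.
Set r = False.
Set u = False.
  then (m || r || u) forces m = True.
  then (!g || !m || !p || u) forces g = False.
All clauses satisfied.

p = True, a = True, r = False, u = False, g = False, m = True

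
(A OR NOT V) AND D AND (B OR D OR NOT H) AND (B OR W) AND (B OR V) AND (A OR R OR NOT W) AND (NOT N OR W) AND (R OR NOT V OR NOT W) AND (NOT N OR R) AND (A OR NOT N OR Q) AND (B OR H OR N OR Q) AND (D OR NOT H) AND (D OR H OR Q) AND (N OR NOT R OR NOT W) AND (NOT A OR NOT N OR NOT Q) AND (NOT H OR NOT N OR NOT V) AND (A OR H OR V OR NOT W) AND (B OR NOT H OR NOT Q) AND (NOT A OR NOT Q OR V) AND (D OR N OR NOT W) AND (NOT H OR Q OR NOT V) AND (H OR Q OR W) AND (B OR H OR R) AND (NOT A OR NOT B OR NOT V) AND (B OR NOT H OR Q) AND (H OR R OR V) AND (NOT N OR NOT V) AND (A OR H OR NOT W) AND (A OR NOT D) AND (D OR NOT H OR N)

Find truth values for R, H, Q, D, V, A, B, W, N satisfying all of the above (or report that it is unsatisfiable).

R=F; H=T; Q=F; D=T; V=F; A=T; B=T; W=F; N=F

Unit clause (D) forces D = True.
In (A OR NOT D) only A is left, so A = True.
Set R = False.
  then (NOT N OR R) forces N = False.
Set H = True.
Set Q = False.
  then (NOT H OR Q OR NOT V) forces V = False.
  then (B OR NOT H OR Q) forces B = True.
Set W = False.
All clauses satisfied.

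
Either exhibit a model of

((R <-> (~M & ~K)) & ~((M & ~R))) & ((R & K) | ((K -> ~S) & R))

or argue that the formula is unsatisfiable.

M = False, K = False, S = False, R = True

  (R <-> (~M & ~K)) & ~((M & ~R)) = True
    R <-> (~M & ~K) = True
      ~M & ~K = True
        ~M = True
        ~K = True
    ~((M & ~R)) = True
      M & ~R = False
        ~R = False
  (R & K) | ((K -> ~S) & R) = True
    R & K = False
    (K -> ~S) & R = True
      K -> ~S = True
        ~S = True
Both conjuncts True, so the formula holds.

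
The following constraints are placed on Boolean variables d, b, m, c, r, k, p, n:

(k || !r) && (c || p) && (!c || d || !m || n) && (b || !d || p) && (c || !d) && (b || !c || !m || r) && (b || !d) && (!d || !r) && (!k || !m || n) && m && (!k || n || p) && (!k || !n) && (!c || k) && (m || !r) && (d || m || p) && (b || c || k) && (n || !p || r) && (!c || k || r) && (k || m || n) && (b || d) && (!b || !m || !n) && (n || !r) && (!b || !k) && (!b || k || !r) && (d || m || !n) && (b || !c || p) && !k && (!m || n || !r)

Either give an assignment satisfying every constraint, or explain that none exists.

Unsatisfiable

Case b = True:
  (m) forces m = True.
  (!b || !m || !n) forces n = False.
  (!k || !m || n) forces k = False.
  (k || !r) forces r = False.
  (!c || k) forces c = False.
  (c || p) forces p = True.
  Clause (n || !p || r) is falsified — contradiction.
Case b = False:
  (b || !d) forces d = False.
  Clause (b || d) is falsified — contradiction.
Both cases fail, so the formula is unsatisfiable.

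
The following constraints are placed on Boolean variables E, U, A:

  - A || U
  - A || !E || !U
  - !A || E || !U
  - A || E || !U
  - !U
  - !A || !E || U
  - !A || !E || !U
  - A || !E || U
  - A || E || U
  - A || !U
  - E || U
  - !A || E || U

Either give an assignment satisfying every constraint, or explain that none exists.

Unsatisfiable — no assignment works.

Case U = True:
  Clause (!U) is falsified — contradiction.
Case U = False:
  (A || U) forces A = True.
  (!A || !E || U) forces E = False.
  Clause (E || U) is falsified — contradiction.
Both cases fail, so the formula is unsatisfiable.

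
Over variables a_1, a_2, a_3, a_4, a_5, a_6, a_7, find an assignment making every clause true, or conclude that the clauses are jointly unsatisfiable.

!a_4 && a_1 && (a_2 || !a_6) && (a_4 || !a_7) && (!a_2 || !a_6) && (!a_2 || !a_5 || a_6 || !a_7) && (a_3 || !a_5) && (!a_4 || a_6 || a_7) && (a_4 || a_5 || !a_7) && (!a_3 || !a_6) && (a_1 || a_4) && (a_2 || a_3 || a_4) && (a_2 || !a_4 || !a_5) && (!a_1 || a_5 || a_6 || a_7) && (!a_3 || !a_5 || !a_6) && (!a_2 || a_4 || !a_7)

a_1 = True, a_2 = False, a_3 = True, a_4 = False, a_5 = True, a_6 = False, a_7 = False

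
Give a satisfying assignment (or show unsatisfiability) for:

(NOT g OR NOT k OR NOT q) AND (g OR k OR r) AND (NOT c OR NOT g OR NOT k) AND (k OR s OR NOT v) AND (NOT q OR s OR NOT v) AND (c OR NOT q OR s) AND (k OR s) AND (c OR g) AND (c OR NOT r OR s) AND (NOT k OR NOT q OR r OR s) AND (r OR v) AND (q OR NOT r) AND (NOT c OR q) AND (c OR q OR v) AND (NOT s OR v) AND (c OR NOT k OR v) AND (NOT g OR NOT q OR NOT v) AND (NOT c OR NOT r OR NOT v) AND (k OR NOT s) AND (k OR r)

s=F, k=T, v=T, g=T, r=F, q=F, c=F

Set s = False.
  then (k OR s) forces k = True.
Set v = True.
  then (NOT q OR s OR NOT v) forces q = False.
  then (q OR NOT r) forces r = False.
  then (NOT c OR q) forces c = False.
  then (c OR g) forces g = True.
All clauses satisfied.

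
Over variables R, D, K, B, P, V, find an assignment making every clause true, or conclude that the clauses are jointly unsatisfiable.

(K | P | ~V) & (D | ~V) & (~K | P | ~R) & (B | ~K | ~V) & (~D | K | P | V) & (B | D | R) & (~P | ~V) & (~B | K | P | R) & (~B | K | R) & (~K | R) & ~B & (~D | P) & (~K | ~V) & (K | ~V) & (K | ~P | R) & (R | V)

Unit clause (~B) forces B = False.
Try R = False:
  (B | D | R) forces D = True.
  (~K | R) forces K = False.
  (~D | P) forces P = True.
  clause (K | ~P | R) is falsified — backtrack.
So R = True.
Set D = False.
  then (D | ~V) forces V = False.
Set K = False.
Set P = True.
All clauses satisfied.

R = True; D = False; K = False; B = False; P = True; V = False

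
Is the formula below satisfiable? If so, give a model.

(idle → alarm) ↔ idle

alarm = True, idle = True

  (idle → alarm) ↔ idle = True
    idle → alarm = True
The formula evaluates to True.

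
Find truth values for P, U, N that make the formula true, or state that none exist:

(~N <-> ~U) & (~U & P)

P = True, U = False, N = False

  ~N <-> ~U = True
    ~N = True
    ~U = True
  ~U & P = True
    ~U = True
Both conjuncts True, so the formula holds.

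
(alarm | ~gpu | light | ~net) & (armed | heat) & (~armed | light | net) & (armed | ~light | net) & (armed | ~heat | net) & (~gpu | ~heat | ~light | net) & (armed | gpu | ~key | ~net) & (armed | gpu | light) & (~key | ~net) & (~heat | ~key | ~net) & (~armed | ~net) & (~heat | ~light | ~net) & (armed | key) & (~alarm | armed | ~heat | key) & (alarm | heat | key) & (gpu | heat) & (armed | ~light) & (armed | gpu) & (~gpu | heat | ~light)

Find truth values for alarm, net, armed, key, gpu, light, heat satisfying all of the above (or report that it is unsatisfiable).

alarm = True, net = False, armed = True, key = True, gpu = False, light = True, heat = True

Set alarm = True.
Set net = False.
Try armed = False:
  (armed | heat) forces heat = True.
  clause (armed | ~heat | net) is falsified — backtrack.
So armed = True.
  then (~armed | light | net) forces light = True.
Set key = True.
Set gpu = False.
  then (gpu | heat) forces heat = True.
All clauses satisfied.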